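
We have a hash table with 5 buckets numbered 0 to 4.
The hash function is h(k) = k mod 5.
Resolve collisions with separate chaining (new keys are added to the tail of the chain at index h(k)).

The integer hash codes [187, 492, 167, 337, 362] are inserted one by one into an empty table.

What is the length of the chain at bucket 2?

5

187 -> bucket 2
492 -> bucket 2 (collision)
167 -> bucket 2 (collision)
337 -> bucket 2 (collision)
362 -> bucket 2 (collision)
Final buckets:
0: —
1: —
2: 187 -> 492 -> 167 -> 337 -> 362
3: —
4: —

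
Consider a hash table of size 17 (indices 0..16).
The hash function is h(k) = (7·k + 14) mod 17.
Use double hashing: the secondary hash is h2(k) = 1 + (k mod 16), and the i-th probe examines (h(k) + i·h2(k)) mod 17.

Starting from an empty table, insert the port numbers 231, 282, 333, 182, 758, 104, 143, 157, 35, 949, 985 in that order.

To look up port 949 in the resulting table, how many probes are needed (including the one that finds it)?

Insert 231: h=16, slot 16 empty => index 16.
Insert 282: h=16, h2=11, slot 16 occupied => index 10.
Insert 333: h=16, h2=14, slot 16 occupied => index 13.
Insert 182: h=13, h2=7, slot 13 occupied => index 3.
Insert 758: h=16, h2=7, slot 16 occupied => index 6.
Insert 104: h=11, slot 11 empty => index 11.
Insert 143: h=12, slot 12 empty => index 12.
Insert 157: h=8, slot 8 empty => index 8.
Insert 35: h=4, slot 4 empty => index 4.
Insert 949: h=10, h2=6, slots 10,16 occupied => index 5.
Insert 985: h=7, slot 7 empty => index 7.
Table: [., ., ., 182, 35, 949, 758, 985, 157, ., 282, 104, 143, 333, ., ., 231]
Lookup 949: h=10, h2=6, probe 10,16,5 → found at 5.

3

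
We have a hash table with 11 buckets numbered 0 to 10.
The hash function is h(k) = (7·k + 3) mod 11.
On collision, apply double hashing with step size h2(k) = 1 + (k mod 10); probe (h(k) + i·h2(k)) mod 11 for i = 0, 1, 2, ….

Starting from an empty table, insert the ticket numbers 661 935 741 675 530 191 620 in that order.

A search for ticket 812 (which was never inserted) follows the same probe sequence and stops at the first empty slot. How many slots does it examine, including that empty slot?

661 hashes to 10; slot 10 is free → place at 10.
935 hashes to 3; slot 3 is free → place at 3.
741 hashes to 9; slot 9 is free → place at 9.
675 hashes to 9, h2=6; 9 taken → place at 4.
530 hashes to 6; slot 6 is free → place at 6.
191 hashes to 9, h2=2; 9 taken → place at 0.
620 hashes to 9, h2=1; 9,10,0 taken → place at 1.
Table: [191, 620, -, 935, 675, -, 530, -, -, 741, 661]
Lookup 812: h=0, h2=3, probe 0,3,6,9,1,4,7 → slot 7 empty, not found.

7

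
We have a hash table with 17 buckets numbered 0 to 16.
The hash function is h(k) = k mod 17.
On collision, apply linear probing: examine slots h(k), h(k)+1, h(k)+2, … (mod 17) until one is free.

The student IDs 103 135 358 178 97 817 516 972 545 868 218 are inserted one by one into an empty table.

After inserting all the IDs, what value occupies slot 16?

103 hashes to 1; slot 1 is free → place at 1.
135 hashes to 16; slot 16 is free → place at 16.
358 hashes to 1; 1 taken → place at 2.
178 hashes to 8; slot 8 is free → place at 8.
97 hashes to 12; slot 12 is free → place at 12.
817 hashes to 1; 1,2 taken → place at 3.
516 hashes to 6; slot 6 is free → place at 6.
972 hashes to 3; 3 taken → place at 4.
545 hashes to 1; 1,2,3,4 taken → place at 5.
868 hashes to 1; 1,2,3,4,5,6 taken → place at 7.
218 hashes to 14; slot 14 is free → place at 14.
Table: [., 103, 358, 817, 972, 545, 516, 868, 178, ., ., ., 97, ., 218, ., 135]

135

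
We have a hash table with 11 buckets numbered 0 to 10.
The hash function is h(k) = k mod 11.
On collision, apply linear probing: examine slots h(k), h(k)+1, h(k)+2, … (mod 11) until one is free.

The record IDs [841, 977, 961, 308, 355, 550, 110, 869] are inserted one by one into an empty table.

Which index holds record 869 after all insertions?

6

Insert 841: h=5, slot 5 empty => index 5.
Insert 977: h=9, slot 9 empty => index 9.
Insert 961: h=4, slot 4 empty => index 4.
Insert 308: h=0, slot 0 empty => index 0.
Insert 355: h=3, slot 3 empty => index 3.
Insert 550: h=0, slot 0 occupied => index 1.
Insert 110: h=0, slots 0,1 occupied => index 2.
Insert 869: h=0, slots 0,1,2,3,4,5 occupied => index 6.
Table: [308, 550, 110, 355, 961, 841, 869, -, -, 977, -]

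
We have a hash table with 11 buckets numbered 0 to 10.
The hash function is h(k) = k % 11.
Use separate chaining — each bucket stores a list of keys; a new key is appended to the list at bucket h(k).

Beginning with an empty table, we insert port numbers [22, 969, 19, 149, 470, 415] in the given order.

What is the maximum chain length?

3

Insert 22: h=0, bucket 0 empty -> new chain.
Insert 969: h=1, bucket 1 empty -> new chain.
Insert 19: h=8, bucket 8 empty -> new chain.
Insert 149: h=6, bucket 6 empty -> new chain.
Insert 470: h=8, bucket 8 nonempty -> append to chain.
Insert 415: h=8, bucket 8 nonempty -> append to chain.
Final buckets:
0: 22
1: 969
2: .
3: .
4: .
5: .
6: 149
7: .
8: 19 -> 470 -> 415
9: .
10: .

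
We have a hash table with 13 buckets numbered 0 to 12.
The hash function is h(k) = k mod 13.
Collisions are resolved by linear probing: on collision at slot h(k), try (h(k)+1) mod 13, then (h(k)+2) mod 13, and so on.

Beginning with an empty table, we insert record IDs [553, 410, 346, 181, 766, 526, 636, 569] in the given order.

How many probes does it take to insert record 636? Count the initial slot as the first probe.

3

553: h=7 → slot 7
410: h=7, probe 7,8 → slot 8
346: h=8, probe 8,9 → slot 9
181: h=12 → slot 12
766: h=12, probe 12,0 → slot 0
526: h=6 → slot 6
636: h=12, probe 12,0,1 → slot 1
569: h=10 → slot 10
Table: [766, 636, -, -, -, -, 526, 553, 410, 346, 569, -, 181]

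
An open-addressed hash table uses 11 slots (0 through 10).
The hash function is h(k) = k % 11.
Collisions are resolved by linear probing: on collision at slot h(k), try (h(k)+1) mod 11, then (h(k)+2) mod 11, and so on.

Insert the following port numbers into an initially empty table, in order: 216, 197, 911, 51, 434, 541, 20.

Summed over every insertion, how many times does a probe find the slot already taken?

3

216: h=7 -> slot 7
197: h=10 -> slot 10
911: h=9 -> slot 9
51: h=7, probe 7,8 -> slot 8
434: h=5 -> slot 5
541: h=2 -> slot 2
20: h=9, probe 9,10,0 -> slot 0
Table: [20, —, 541, —, —, 434, —, 216, 51, 911, 197]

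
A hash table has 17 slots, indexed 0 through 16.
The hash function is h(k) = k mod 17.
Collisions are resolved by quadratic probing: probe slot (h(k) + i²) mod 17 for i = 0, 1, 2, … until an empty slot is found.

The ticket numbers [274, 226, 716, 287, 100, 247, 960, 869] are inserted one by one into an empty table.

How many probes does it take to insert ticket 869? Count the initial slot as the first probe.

3

274 hashes to 2; slot 2 is free → place at 2.
226 hashes to 5; slot 5 is free → place at 5.
716 hashes to 2; 2 taken → place at 3.
287 hashes to 15; slot 15 is free → place at 15.
100 hashes to 15; 15 taken → place at 16.
247 hashes to 9; slot 9 is free → place at 9.
960 hashes to 8; slot 8 is free → place at 8.
869 hashes to 2; 2,3 taken → place at 6.
Table: [∅, ∅, 274, 716, ∅, 226, 869, ∅, 960, 247, ∅, ∅, ∅, ∅, ∅, 287, 100]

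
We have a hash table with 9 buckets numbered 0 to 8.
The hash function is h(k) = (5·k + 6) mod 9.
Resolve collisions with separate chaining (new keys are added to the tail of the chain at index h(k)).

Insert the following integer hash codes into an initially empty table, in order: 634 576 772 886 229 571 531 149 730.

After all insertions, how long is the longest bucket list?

4

634 -> bucket 8
576 -> bucket 6
772 -> bucket 5
886 -> bucket 8 (collision)
229 -> bucket 8 (collision)
571 -> bucket 8 (collision)
531 -> bucket 6 (collision)
149 -> bucket 4
730 -> bucket 2
Final buckets:
0: ∅
1: ∅
2: 730
3: ∅
4: 149
5: 772
6: 576 -> 531
7: ∅
8: 634 -> 886 -> 229 -> 571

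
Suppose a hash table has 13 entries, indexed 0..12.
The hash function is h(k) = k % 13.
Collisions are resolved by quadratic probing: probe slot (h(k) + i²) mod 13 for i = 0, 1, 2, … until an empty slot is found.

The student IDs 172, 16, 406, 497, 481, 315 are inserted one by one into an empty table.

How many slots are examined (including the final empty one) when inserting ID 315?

172 hashes to 3; slot 3 is free → place at 3.
16 hashes to 3; 3 taken → place at 4.
406 hashes to 3; 3,4 taken → place at 7.
497 hashes to 3; 3,4,7 taken → place at 12.
481 hashes to 0; slot 0 is free → place at 0.
315 hashes to 3; 3,4,7,12 taken → place at 6.
Table: [481, _, _, 172, 16, _, 315, 406, _, _, _, _, 497]

5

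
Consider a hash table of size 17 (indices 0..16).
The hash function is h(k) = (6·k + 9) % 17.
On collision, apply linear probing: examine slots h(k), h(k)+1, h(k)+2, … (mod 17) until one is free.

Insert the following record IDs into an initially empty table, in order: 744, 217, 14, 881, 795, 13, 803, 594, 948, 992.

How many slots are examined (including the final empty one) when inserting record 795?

3

744: h=2 -> slot 2
217: h=2, probe 2,3 -> slot 3
14: h=8 -> slot 8
881: h=8, probe 8,9 -> slot 9
795: h=2, probe 2,3,4 -> slot 4
13: h=2, probe 2,3,4,5 -> slot 5
803: h=16 -> slot 16
594: h=3, probe 3,4,5,6 -> slot 6
948: h=2, probe 2,3,4,5,6,7 -> slot 7
992: h=11 -> slot 11
Table: [_, _, 744, 217, 795, 13, 594, 948, 14, 881, _, 992, _, _, _, _, 803]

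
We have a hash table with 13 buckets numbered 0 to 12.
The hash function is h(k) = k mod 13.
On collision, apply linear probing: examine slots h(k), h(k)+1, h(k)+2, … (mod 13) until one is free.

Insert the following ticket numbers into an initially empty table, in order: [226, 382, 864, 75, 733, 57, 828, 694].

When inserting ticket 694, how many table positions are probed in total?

226: h=5 -> slot 5
382: h=5, probe 5,6 -> slot 6
864: h=6, probe 6,7 -> slot 7
75: h=10 -> slot 10
733: h=5, probe 5,6,7,8 -> slot 8
57: h=5, probe 5,6,7,8,9 -> slot 9
828: h=9, probe 9,10,11 -> slot 11
694: h=5, probe 5,6,7,8,9,10,11,12 -> slot 12
Table: [_, _, _, _, _, 226, 382, 864, 733, 57, 75, 828, 694]

8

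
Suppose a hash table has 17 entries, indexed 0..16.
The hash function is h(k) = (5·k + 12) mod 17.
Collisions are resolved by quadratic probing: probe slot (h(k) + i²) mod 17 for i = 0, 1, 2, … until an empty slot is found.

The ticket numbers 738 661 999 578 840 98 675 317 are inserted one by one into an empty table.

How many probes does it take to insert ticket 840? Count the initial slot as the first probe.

2

738 hashes to 13; slot 13 is free → place at 13.
661 hashes to 2; slot 2 is free → place at 2.
999 hashes to 9; slot 9 is free → place at 9.
578 hashes to 12; slot 12 is free → place at 12.
840 hashes to 13; 13 taken → place at 14.
98 hashes to 9; 9 taken → place at 10.
675 hashes to 4; slot 4 is free → place at 4.
317 hashes to 16; slot 16 is free → place at 16.
Table: [-, -, 661, -, 675, -, -, -, -, 999, 98, -, 578, 738, 840, -, 317]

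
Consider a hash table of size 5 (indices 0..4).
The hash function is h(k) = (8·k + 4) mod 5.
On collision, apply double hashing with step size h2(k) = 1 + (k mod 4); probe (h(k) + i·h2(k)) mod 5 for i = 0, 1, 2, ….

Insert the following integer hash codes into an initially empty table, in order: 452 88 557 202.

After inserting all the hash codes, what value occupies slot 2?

557

452: h=0 -> slot 0
88: h=3 -> slot 3
557: h=0, h2=2, probe 0,2 -> slot 2
202: h=0, h2=3, probe 0,3,1 -> slot 1
Table: [452, 202, 557, 88, _]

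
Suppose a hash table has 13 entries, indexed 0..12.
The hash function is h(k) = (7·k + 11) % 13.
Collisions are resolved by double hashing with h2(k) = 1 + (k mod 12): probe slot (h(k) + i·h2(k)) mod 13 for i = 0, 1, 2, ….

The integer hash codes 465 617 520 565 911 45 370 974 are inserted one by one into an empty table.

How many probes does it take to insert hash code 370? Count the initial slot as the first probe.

2

Insert 465: h=3, slot 3 empty → index 3.
Insert 617: h=1, slot 1 empty → index 1.
Insert 520: h=11, slot 11 empty → index 11.
Insert 565: h=1, h2=2, slots 1,3 occupied → index 5.
Insert 911: h=5, h2=12, slot 5 occupied → index 4.
Insert 45: h=1, h2=10, slots 1,11 occupied → index 8.
Insert 370: h=1, h2=11, slot 1 occupied → index 12.
Insert 974: h=4, h2=3, slot 4 occupied → index 7.
Table: [., 617, ., 465, 911, 565, ., 974, 45, ., ., 520, 370]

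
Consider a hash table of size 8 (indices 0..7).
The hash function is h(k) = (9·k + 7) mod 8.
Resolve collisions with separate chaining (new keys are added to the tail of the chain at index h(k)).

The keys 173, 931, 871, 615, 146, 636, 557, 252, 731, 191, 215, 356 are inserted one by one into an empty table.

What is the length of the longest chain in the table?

4

Insert 173: h=4, bucket 4 empty -> new chain.
Insert 931: h=2, bucket 2 empty -> new chain.
Insert 871: h=6, bucket 6 empty -> new chain.
Insert 615: h=6, bucket 6 nonempty -> append to chain.
Insert 146: h=1, bucket 1 empty -> new chain.
Insert 636: h=3, bucket 3 empty -> new chain.
Insert 557: h=4, bucket 4 nonempty -> append to chain.
Insert 252: h=3, bucket 3 nonempty -> append to chain.
Insert 731: h=2, bucket 2 nonempty -> append to chain.
Insert 191: h=6, bucket 6 nonempty -> append to chain.
Insert 215: h=6, bucket 6 nonempty -> append to chain.
Insert 356: h=3, bucket 3 nonempty -> append to chain.
Final buckets:
0: ∅
1: 146
2: 931 -> 731
3: 636 -> 252 -> 356
4: 173 -> 557
5: ∅
6: 871 -> 615 -> 191 -> 215
7: ∅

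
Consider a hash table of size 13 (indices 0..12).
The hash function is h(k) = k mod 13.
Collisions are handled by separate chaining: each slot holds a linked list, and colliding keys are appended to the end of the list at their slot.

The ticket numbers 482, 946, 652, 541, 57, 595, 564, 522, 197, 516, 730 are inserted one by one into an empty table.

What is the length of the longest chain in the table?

4

482 → bucket 1
946 → bucket 10
652 → bucket 2
541 → bucket 8
57 → bucket 5
595 → bucket 10 (collision)
564 → bucket 5 (collision)
522 → bucket 2 (collision)
197 → bucket 2 (collision)
516 → bucket 9
730 → bucket 2 (collision)
Final buckets:
0: _
1: 482
2: 652 -> 522 -> 197 -> 730
3: _
4: _
5: 57 -> 564
6: _
7: _
8: 541
9: 516
10: 946 -> 595
11: _
12: _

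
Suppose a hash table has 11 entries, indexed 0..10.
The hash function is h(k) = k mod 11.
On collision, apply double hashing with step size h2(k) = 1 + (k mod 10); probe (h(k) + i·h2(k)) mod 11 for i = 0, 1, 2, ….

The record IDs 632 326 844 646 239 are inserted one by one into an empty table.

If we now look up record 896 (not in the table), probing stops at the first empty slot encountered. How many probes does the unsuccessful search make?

632 hashes to 5; slot 5 is free => place at 5.
326 hashes to 7; slot 7 is free => place at 7.
844 hashes to 8; slot 8 is free => place at 8.
646 hashes to 8, h2=7; 8 taken => place at 4.
239 hashes to 8, h2=10; 8,7 taken => place at 6.
Table: [—, —, —, —, 646, 632, 239, 326, 844, —, —]
Lookup 896: h=5, h2=7, probe 5,1 → slot 1 empty, not found.

2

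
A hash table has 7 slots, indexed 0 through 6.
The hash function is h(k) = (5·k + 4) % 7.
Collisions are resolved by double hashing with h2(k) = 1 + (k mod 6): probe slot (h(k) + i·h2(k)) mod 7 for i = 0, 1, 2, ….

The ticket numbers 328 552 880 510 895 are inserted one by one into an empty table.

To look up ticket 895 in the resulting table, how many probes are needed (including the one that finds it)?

3

328 hashes to 6; slot 6 is free -> place at 6.
552 hashes to 6, h2=1; 6 taken -> place at 0.
880 hashes to 1; slot 1 is free -> place at 1.
510 hashes to 6, h2=1; 6,0,1 taken -> place at 2.
895 hashes to 6, h2=2; 6,1 taken -> place at 3.
Table: [552, 880, 510, 895, _, _, 328]
Lookup 895: h=6, h2=2, probe 6,1,3 → found at 3.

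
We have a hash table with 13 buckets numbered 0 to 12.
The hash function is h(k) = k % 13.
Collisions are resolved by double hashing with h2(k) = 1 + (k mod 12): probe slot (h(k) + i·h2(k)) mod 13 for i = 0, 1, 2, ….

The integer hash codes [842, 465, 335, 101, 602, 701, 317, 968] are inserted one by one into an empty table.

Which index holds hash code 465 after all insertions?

Insert 842: h=10, slot 10 empty → index 10.
Insert 465: h=10, h2=10, slot 10 occupied → index 7.
Insert 335: h=10, h2=12, slot 10 occupied → index 9.
Insert 101: h=10, h2=6, slot 10 occupied → index 3.
Insert 602: h=4, slot 4 empty → index 4.
Insert 701: h=12, slot 12 empty → index 12.
Insert 317: h=5, slot 5 empty → index 5.
Insert 968: h=6, slot 6 empty → index 6.
Table: [∅, ∅, ∅, 101, 602, 317, 968, 465, ∅, 335, 842, ∅, 701]

7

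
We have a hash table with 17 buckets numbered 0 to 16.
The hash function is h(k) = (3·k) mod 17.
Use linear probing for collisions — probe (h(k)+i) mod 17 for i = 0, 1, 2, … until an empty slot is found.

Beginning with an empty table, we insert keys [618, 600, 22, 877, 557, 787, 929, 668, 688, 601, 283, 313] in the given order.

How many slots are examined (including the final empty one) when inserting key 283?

8

Insert 618: h=1, slot 1 empty → index 1.
Insert 600: h=15, slot 15 empty → index 15.
Insert 22: h=15, slot 15 occupied → index 16.
Insert 877: h=13, slot 13 empty → index 13.
Insert 557: h=5, slot 5 empty → index 5.
Insert 787: h=15, slots 15,16 occupied → index 0.
Insert 929: h=16, slots 16,0,1 occupied → index 2.
Insert 668: h=15, slots 15,16,0,1,2 occupied → index 3.
Insert 688: h=7, slot 7 empty → index 7.
Insert 601: h=1, slots 1,2,3 occupied → index 4.
Insert 283: h=16, slots 16,0,1,2,3,4,5 occupied → index 6.
Insert 313: h=4, slots 4,5,6,7 occupied → index 8.
Table: [787, 618, 929, 668, 601, 557, 283, 688, 313, ., ., ., ., 877, ., 600, 22]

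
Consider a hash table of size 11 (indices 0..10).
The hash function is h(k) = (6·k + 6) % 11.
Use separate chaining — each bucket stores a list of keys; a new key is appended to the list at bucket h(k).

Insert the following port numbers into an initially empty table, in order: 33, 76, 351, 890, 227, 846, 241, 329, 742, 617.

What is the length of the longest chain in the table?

Insert 33: h=6, bucket 6 empty -> new chain.
Insert 76: h=0, bucket 0 empty -> new chain.
Insert 351: h=0, bucket 0 nonempty -> append to chain.
Insert 890: h=0, bucket 0 nonempty -> append to chain.
Insert 227: h=4, bucket 4 empty -> new chain.
Insert 846: h=0, bucket 0 nonempty -> append to chain.
Insert 241: h=0, bucket 0 nonempty -> append to chain.
Insert 329: h=0, bucket 0 nonempty -> append to chain.
Insert 742: h=3, bucket 3 empty -> new chain.
Insert 617: h=1, bucket 1 empty -> new chain.
Final buckets:
0: 76 -> 351 -> 890 -> 846 -> 241 -> 329
1: 617
2: —
3: 742
4: 227
5: —
6: 33
7: —
8: —
9: —
10: —

6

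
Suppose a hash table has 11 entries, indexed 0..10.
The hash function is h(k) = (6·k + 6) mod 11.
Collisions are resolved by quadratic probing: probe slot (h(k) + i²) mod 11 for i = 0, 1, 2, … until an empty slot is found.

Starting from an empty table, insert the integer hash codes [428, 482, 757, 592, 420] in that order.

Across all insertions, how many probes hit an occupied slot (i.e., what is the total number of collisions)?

428 hashes to 0; slot 0 is free -> place at 0.
482 hashes to 5; slot 5 is free -> place at 5.
757 hashes to 5; 5 taken -> place at 6.
592 hashes to 5; 5,6 taken -> place at 9.
420 hashes to 7; slot 7 is free -> place at 7.
Table: [428, ., ., ., ., 482, 757, 420, ., 592, .]

3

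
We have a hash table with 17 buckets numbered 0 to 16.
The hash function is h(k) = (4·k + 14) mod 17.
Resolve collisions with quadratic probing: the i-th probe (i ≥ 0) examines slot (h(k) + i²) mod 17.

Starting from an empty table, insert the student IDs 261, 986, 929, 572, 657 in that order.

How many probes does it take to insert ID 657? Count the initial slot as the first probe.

3

261 hashes to 4; slot 4 is free => place at 4.
986 hashes to 14; slot 14 is free => place at 14.
929 hashes to 7; slot 7 is free => place at 7.
572 hashes to 7; 7 taken => place at 8.
657 hashes to 7; 7,8 taken => place at 11.
Table: [-, -, -, -, 261, -, -, 929, 572, -, -, 657, -, -, 986, -, -]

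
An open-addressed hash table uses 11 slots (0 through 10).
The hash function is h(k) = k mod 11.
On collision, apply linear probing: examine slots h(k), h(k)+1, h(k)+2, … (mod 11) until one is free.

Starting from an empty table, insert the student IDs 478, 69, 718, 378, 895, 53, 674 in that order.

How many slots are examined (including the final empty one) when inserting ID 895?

4

478 hashes to 5; slot 5 is free -> place at 5.
69 hashes to 3; slot 3 is free -> place at 3.
718 hashes to 3; 3 taken -> place at 4.
378 hashes to 4; 4,5 taken -> place at 6.
895 hashes to 4; 4,5,6 taken -> place at 7.
53 hashes to 9; slot 9 is free -> place at 9.
674 hashes to 3; 3,4,5,6,7 taken -> place at 8.
Table: [—, —, —, 69, 718, 478, 378, 895, 674, 53, —]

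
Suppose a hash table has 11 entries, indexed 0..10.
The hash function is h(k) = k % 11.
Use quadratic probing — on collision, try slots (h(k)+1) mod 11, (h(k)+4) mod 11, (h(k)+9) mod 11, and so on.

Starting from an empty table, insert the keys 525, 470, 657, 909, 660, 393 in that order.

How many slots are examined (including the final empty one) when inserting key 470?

2

Insert 525: h=8, slot 8 empty → index 8.
Insert 470: h=8, slot 8 occupied → index 9.
Insert 657: h=8, slots 8,9 occupied → index 1.
Insert 909: h=7, slot 7 empty → index 7.
Insert 660: h=0, slot 0 empty → index 0.
Insert 393: h=8, slots 8,9,1 occupied → index 6.
Table: [660, 657, ., ., ., ., 393, 909, 525, 470, .]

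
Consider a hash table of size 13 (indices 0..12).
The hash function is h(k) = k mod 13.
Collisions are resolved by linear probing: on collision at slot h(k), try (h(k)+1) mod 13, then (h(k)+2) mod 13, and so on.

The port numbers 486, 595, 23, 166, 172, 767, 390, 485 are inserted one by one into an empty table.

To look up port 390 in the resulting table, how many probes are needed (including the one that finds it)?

2

486: h=5 -> slot 5
595: h=10 -> slot 10
23: h=10, probe 10,11 -> slot 11
166: h=10, probe 10,11,12 -> slot 12
172: h=3 -> slot 3
767: h=0 -> slot 0
390: h=0, probe 0,1 -> slot 1
485: h=4 -> slot 4
Table: [767, 390, —, 172, 485, 486, —, —, —, —, 595, 23, 166]
Lookup 390: h=0, probe 0,1 → found at 1.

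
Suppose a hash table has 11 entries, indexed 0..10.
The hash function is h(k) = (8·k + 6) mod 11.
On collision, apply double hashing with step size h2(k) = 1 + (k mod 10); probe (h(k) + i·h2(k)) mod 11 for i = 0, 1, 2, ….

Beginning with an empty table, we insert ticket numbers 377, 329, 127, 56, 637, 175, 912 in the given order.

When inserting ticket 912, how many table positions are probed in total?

Insert 377: h=8, slot 8 empty → index 8.
Insert 329: h=9, slot 9 empty → index 9.
Insert 127: h=10, slot 10 empty → index 10.
Insert 56: h=3, slot 3 empty → index 3.
Insert 637: h=9, h2=8, slot 9 occupied → index 6.
Insert 175: h=9, h2=6, slot 9 occupied → index 4.
Insert 912: h=9, h2=3, slot 9 occupied → index 1.
Table: [-, 912, -, 56, 175, -, 637, -, 377, 329, 127]

2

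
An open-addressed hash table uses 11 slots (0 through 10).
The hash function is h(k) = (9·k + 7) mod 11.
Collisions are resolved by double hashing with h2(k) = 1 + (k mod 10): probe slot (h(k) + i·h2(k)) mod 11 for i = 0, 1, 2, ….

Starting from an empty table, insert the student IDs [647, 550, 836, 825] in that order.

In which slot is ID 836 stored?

3

647 hashes to 0; slot 0 is free => place at 0.
550 hashes to 7; slot 7 is free => place at 7.
836 hashes to 7, h2=7; 7 taken => place at 3.
825 hashes to 7, h2=6; 7 taken => place at 2.
Table: [647, ∅, 825, 836, ∅, ∅, ∅, 550, ∅, ∅, ∅]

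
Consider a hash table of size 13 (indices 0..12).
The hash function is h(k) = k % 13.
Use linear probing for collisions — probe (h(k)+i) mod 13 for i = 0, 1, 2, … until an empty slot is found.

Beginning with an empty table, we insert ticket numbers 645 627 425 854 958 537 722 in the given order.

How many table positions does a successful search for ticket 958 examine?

3

645: h=8 => slot 8
627: h=3 => slot 3
425: h=9 => slot 9
854: h=9, probe 9,10 => slot 10
958: h=9, probe 9,10,11 => slot 11
537: h=4 => slot 4
722: h=7 => slot 7
Table: [., ., ., 627, 537, ., ., 722, 645, 425, 854, 958, .]
Lookup 958: h=9, probe 9,10,11 → found at 11.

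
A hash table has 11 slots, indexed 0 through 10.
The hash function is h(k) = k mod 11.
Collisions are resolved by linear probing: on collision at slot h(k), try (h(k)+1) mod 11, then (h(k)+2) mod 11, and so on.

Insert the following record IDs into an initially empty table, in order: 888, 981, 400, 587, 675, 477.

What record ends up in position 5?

Insert 888: h=8, slot 8 empty => index 8.
Insert 981: h=2, slot 2 empty => index 2.
Insert 400: h=4, slot 4 empty => index 4.
Insert 587: h=4, slot 4 occupied => index 5.
Insert 675: h=4, slots 4,5 occupied => index 6.
Insert 477: h=4, slots 4,5,6 occupied => index 7.
Table: [., ., 981, ., 400, 587, 675, 477, 888, ., .]

587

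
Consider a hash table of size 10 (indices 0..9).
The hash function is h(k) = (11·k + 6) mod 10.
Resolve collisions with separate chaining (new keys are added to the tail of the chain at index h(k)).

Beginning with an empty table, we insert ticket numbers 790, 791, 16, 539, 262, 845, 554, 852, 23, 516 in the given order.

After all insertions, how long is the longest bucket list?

2

Insert 790: h=6, bucket 6 empty → new chain.
Insert 791: h=7, bucket 7 empty → new chain.
Insert 16: h=2, bucket 2 empty → new chain.
Insert 539: h=5, bucket 5 empty → new chain.
Insert 262: h=8, bucket 8 empty → new chain.
Insert 845: h=1, bucket 1 empty → new chain.
Insert 554: h=0, bucket 0 empty → new chain.
Insert 852: h=8, bucket 8 nonempty → append to chain.
Insert 23: h=9, bucket 9 empty → new chain.
Insert 516: h=2, bucket 2 nonempty → append to chain.
Final buckets:
0: 554
1: 845
2: 16 -> 516
3: —
4: —
5: 539
6: 790
7: 791
8: 262 -> 852
9: 23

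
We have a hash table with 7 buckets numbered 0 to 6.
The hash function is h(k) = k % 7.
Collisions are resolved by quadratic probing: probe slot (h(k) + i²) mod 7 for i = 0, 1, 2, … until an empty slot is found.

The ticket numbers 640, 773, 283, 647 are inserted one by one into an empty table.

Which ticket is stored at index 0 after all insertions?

283

640 hashes to 3; slot 3 is free => place at 3.
773 hashes to 3; 3 taken => place at 4.
283 hashes to 3; 3,4 taken => place at 0.
647 hashes to 3; 3,4,0 taken => place at 5.
Table: [283, -, -, 640, 773, 647, -]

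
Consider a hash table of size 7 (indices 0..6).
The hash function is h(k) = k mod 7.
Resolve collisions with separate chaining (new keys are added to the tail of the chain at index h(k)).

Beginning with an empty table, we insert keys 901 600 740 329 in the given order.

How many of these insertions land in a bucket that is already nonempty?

901 -> bucket 5
600 -> bucket 5 (collision)
740 -> bucket 5 (collision)
329 -> bucket 0
Final buckets:
0: 329
1: .
2: .
3: .
4: .
5: 901 -> 600 -> 740
6: .

2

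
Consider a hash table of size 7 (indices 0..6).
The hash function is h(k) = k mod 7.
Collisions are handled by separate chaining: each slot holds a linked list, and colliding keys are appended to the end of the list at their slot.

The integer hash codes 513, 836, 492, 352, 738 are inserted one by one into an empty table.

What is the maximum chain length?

Insert 513: h=2, bucket 2 empty → new chain.
Insert 836: h=3, bucket 3 empty → new chain.
Insert 492: h=2, bucket 2 nonempty → append to chain.
Insert 352: h=2, bucket 2 nonempty → append to chain.
Insert 738: h=3, bucket 3 nonempty → append to chain.
Final buckets:
0: ∅
1: ∅
2: 513 -> 492 -> 352
3: 836 -> 738
4: ∅
5: ∅
6: ∅

3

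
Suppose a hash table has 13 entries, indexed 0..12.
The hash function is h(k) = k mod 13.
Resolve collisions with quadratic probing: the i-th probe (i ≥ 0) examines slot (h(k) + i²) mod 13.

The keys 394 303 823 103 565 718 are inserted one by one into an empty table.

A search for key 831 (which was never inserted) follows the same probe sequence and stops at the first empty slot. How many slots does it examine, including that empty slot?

394 hashes to 4; slot 4 is free → place at 4.
303 hashes to 4; 4 taken → place at 5.
823 hashes to 4; 4,5 taken → place at 8.
103 hashes to 12; slot 12 is free → place at 12.
565 hashes to 6; slot 6 is free → place at 6.
718 hashes to 3; slot 3 is free → place at 3.
Table: [—, —, —, 718, 394, 303, 565, —, 823, —, —, —, 103]
Lookup 831: h=12, probe 12,0 → slot 0 empty, not found.

2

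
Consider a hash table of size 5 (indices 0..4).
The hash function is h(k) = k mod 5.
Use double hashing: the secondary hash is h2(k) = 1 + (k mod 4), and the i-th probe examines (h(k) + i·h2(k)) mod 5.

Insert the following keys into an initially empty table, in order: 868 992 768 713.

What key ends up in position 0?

713

868 hashes to 3; slot 3 is free -> place at 3.
992 hashes to 2; slot 2 is free -> place at 2.
768 hashes to 3, h2=1; 3 taken -> place at 4.
713 hashes to 3, h2=2; 3 taken -> place at 0.
Table: [713, ∅, 992, 868, 768]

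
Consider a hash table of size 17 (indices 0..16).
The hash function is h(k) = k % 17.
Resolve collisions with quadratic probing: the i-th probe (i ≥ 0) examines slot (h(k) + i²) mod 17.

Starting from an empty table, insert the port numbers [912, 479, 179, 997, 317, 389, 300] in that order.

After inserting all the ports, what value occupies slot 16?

389

Insert 912: h=11, slot 11 empty → index 11.
Insert 479: h=3, slot 3 empty → index 3.
Insert 179: h=9, slot 9 empty → index 9.
Insert 997: h=11, slot 11 occupied → index 12.
Insert 317: h=11, slots 11,12 occupied → index 15.
Insert 389: h=15, slot 15 occupied → index 16.
Insert 300: h=11, slots 11,12,15,3 occupied → index 10.
Table: [., ., ., 479, ., ., ., ., ., 179, 300, 912, 997, ., ., 317, 389]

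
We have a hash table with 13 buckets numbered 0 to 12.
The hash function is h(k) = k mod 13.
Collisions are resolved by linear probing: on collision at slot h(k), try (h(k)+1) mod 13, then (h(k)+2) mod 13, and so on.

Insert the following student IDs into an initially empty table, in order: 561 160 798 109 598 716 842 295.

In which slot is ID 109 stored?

6

561: h=2 → slot 2
160: h=4 → slot 4
798: h=5 → slot 5
109: h=5, probe 5,6 → slot 6
598: h=0 → slot 0
716: h=1 → slot 1
842: h=10 → slot 10
295: h=9 → slot 9
Table: [598, 716, 561, —, 160, 798, 109, —, —, 295, 842, —, —]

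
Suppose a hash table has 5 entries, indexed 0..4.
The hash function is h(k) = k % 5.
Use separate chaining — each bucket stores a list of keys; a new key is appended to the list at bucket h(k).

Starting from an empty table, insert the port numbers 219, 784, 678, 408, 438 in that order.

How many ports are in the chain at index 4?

219 → bucket 4
784 → bucket 4 (collision)
678 → bucket 3
408 → bucket 3 (collision)
438 → bucket 3 (collision)
Final buckets:
0: _
1: _
2: _
3: 678 -> 408 -> 438
4: 219 -> 784

2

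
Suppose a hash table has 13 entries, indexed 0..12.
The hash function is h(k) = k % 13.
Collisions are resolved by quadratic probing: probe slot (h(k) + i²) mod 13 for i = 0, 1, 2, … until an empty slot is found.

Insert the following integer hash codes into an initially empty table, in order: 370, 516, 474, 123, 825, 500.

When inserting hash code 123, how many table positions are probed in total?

3

370 hashes to 6; slot 6 is free → place at 6.
516 hashes to 9; slot 9 is free → place at 9.
474 hashes to 6; 6 taken → place at 7.
123 hashes to 6; 6,7 taken → place at 10.
825 hashes to 6; 6,7,10 taken → place at 2.
500 hashes to 6; 6,7,10,2,9 taken → place at 5.
Table: [., ., 825, ., ., 500, 370, 474, ., 516, 123, ., .]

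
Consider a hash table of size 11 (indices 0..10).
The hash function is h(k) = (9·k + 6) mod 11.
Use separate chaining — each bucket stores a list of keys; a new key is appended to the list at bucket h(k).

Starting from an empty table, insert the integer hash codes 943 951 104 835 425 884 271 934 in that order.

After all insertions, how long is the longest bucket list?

2

943 -> bucket 1
951 -> bucket 7
104 -> bucket 7 (collision)
835 -> bucket 8
425 -> bucket 3
884 -> bucket 9
271 -> bucket 3 (collision)
934 -> bucket 8 (collision)
Final buckets:
0: .
1: 943
2: .
3: 425 -> 271
4: .
5: .
6: .
7: 951 -> 104
8: 835 -> 934
9: 884
10: .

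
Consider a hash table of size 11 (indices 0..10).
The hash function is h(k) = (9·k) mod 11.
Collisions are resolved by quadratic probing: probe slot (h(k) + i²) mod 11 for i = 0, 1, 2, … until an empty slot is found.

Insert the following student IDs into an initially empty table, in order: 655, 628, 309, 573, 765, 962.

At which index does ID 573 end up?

655: h=10 => slot 10
628: h=9 => slot 9
309: h=9, probe 9,10,2 => slot 2
573: h=9, probe 9,10,2,7 => slot 7
765: h=10, probe 10,0 => slot 0
962: h=1 => slot 1
Table: [765, 962, 309, —, —, —, —, 573, —, 628, 655]

7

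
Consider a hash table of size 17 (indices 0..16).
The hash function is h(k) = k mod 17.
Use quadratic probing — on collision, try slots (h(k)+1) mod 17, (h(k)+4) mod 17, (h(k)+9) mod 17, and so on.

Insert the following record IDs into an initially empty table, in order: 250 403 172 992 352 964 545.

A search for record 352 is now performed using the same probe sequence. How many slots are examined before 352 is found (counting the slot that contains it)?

Insert 250: h=12, slot 12 empty => index 12.
Insert 403: h=12, slot 12 occupied => index 13.
Insert 172: h=2, slot 2 empty => index 2.
Insert 992: h=6, slot 6 empty => index 6.
Insert 352: h=12, slots 12,13 occupied => index 16.
Insert 964: h=12, slots 12,13,16 occupied => index 4.
Insert 545: h=1, slot 1 empty => index 1.
Table: [∅, 545, 172, ∅, 964, ∅, 992, ∅, ∅, ∅, ∅, ∅, 250, 403, ∅, ∅, 352]
Lookup 352: h=12, probe 12,13,16 → found at 16.

3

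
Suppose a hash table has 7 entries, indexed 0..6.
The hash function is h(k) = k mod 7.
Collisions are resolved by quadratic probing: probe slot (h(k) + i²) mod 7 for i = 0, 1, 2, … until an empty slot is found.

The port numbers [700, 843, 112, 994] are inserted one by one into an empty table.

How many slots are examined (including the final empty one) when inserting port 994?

700 hashes to 0; slot 0 is free → place at 0.
843 hashes to 3; slot 3 is free → place at 3.
112 hashes to 0; 0 taken → place at 1.
994 hashes to 0; 0,1 taken → place at 4.
Table: [700, 112, ., 843, 994, ., .]

3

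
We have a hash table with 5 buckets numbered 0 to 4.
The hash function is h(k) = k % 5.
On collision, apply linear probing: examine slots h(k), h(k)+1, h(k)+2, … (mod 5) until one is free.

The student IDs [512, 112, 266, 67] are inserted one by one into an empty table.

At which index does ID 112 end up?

512 hashes to 2; slot 2 is free → place at 2.
112 hashes to 2; 2 taken → place at 3.
266 hashes to 1; slot 1 is free → place at 1.
67 hashes to 2; 2,3 taken → place at 4.
Table: [—, 266, 512, 112, 67]

3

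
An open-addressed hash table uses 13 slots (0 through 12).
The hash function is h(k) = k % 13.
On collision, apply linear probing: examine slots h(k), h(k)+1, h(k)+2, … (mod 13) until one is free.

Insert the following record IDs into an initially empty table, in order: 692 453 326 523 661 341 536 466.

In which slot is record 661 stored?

12

Insert 692: h=3, slot 3 empty => index 3.
Insert 453: h=11, slot 11 empty => index 11.
Insert 326: h=1, slot 1 empty => index 1.
Insert 523: h=3, slot 3 occupied => index 4.
Insert 661: h=11, slot 11 occupied => index 12.
Insert 341: h=3, slots 3,4 occupied => index 5.
Insert 536: h=3, slots 3,4,5 occupied => index 6.
Insert 466: h=11, slots 11,12 occupied => index 0.
Table: [466, 326, ∅, 692, 523, 341, 536, ∅, ∅, ∅, ∅, 453, 661]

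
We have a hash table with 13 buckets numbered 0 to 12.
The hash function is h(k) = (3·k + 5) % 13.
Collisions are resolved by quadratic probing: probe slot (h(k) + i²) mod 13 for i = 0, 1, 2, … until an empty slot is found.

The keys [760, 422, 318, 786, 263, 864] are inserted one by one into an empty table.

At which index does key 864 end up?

0

760: h=10 -> slot 10
422: h=10, probe 10,11 -> slot 11
318: h=10, probe 10,11,1 -> slot 1
786: h=10, probe 10,11,1,6 -> slot 6
263: h=1, probe 1,2 -> slot 2
864: h=10, probe 10,11,1,6,0 -> slot 0
Table: [864, 318, 263, —, —, —, 786, —, —, —, 760, 422, —]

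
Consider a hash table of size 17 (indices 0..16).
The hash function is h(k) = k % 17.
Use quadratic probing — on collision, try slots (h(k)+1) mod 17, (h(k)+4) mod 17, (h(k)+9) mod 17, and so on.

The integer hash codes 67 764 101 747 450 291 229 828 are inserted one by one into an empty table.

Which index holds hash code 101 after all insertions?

3

Insert 67: h=16, slot 16 empty -> index 16.
Insert 764: h=16, slot 16 occupied -> index 0.
Insert 101: h=16, slots 16,0 occupied -> index 3.
Insert 747: h=16, slots 16,0,3 occupied -> index 8.
Insert 450: h=8, slot 8 occupied -> index 9.
Insert 291: h=2, slot 2 empty -> index 2.
Insert 229: h=8, slots 8,9 occupied -> index 12.
Insert 828: h=12, slot 12 occupied -> index 13.
Table: [764, ., 291, 101, ., ., ., ., 747, 450, ., ., 229, 828, ., ., 67]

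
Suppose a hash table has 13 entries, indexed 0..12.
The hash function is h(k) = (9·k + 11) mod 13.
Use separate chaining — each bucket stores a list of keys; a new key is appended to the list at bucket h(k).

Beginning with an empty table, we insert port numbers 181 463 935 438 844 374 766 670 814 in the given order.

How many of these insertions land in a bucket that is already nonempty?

4

181 → bucket 2
463 → bucket 5
935 → bucket 2 (collision)
438 → bucket 1
844 → bucket 2 (collision)
374 → bucket 10
766 → bucket 2 (collision)
670 → bucket 9
814 → bucket 5 (collision)
Final buckets:
0: .
1: 438
2: 181 -> 935 -> 844 -> 766
3: .
4: .
5: 463 -> 814
6: .
7: .
8: .
9: 670
10: 374
11: .
12: .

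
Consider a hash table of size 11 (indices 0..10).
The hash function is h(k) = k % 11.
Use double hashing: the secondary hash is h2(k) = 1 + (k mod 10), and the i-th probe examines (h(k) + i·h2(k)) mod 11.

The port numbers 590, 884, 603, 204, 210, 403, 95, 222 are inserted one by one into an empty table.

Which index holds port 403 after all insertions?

590: h=7 → slot 7
884: h=4 → slot 4
603: h=9 → slot 9
204: h=6 → slot 6
210: h=1 → slot 1
403: h=7, h2=4, probe 7,0 → slot 0
95: h=7, h2=6, probe 7,2 → slot 2
222: h=2, h2=3, probe 2,5 → slot 5
Table: [403, 210, 95, -, 884, 222, 204, 590, -, 603, -]

0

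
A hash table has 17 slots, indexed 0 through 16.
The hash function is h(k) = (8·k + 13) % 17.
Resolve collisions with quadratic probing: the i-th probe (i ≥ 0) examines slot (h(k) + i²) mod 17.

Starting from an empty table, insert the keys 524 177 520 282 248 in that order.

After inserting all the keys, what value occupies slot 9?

282

Insert 524: h=6, slot 6 empty => index 6.
Insert 177: h=1, slot 1 empty => index 1.
Insert 520: h=8, slot 8 empty => index 8.
Insert 282: h=8, slot 8 occupied => index 9.
Insert 248: h=8, slots 8,9 occupied => index 12.
Table: [., 177, ., ., ., ., 524, ., 520, 282, ., ., 248, ., ., ., .]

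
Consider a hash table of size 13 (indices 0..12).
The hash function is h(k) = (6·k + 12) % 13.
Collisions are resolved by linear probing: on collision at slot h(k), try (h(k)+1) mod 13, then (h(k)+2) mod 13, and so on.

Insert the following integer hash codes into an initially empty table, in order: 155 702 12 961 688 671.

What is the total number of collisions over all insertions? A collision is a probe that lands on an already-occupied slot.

8

Insert 155: h=6, slot 6 empty → index 6.
Insert 702: h=12, slot 12 empty → index 12.
Insert 12: h=6, slot 6 occupied → index 7.
Insert 961: h=6, slots 6,7 occupied → index 8.
Insert 688: h=6, slots 6,7,8 occupied → index 9.
Insert 671: h=8, slots 8,9 occupied → index 10.
Table: [—, —, —, —, —, —, 155, 12, 961, 688, 671, —, 702]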